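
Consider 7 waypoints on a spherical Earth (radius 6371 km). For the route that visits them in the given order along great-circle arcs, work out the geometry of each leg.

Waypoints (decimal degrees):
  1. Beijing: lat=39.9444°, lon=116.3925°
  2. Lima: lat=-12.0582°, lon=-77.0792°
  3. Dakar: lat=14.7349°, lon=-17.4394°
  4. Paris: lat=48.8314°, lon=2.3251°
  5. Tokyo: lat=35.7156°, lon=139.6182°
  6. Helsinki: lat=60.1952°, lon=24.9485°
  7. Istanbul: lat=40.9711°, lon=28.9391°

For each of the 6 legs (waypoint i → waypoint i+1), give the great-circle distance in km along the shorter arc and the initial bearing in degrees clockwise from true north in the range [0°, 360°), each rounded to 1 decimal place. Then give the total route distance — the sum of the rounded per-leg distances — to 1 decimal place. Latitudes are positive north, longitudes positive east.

Leg 1: φ1=0.6971613, φ2=-0.2104553, Δφ=-0.9076166, Δλ=-3.3767182 rad; a=sin²(Δφ/2)+cosφ1·cosφ2·sin²(Δλ/2)=0.9316244808; c=2·atan2(√a, √(1-a))=2.612467415; dist=6371·c=16644.030 ≈ 16644.0 km; running total=16644.0 km
Leg 1 bearing: y=sinΔλ·cosφ2=0.22782489, x=cosφ1·sinφ2-sinφ1·cosφ2·cosΔλ=0.45044095; θ=atan2(y, x)=26.8295° ≈ 26.8°
Leg 2: φ1=-0.2104553, φ2=0.2571725, Δφ=0.4676278, Δλ=1.0409109 rad; a=sin²(Δφ/2)+cosφ1·cosφ2·sin²(Δλ/2)=0.2875536692; c=2·atan2(√a, √(1-a))=1.131953019; dist=6371·c=7211.673 ≈ 7211.7 km; running total=23855.7 km
Leg 2 bearing: y=sinΔλ·cosφ2=0.83448794, x=cosφ1·sinφ2-sinφ1·cosφ2·cosΔλ=0.35085055; θ=atan2(y, x)=67.1963° ≈ 67.2°
Leg 3: φ1=0.2571725, φ2=0.8522687, Δφ=0.5950962, Δλ=0.3449556 rad; a=sin²(Δφ/2)+cosφ1·cosφ2·sin²(Δλ/2)=0.1047044463; c=2·atan2(√a, √(1-a))=0.659022611; dist=6371·c=4198.633 ≈ 4198.6 km; running total=28054.3 km
Leg 3 bearing: y=sinΔλ·cosφ2=0.22259959, x=cosφ1·sinφ2-sinφ1·cosφ2·cosΔλ=0.57045168; θ=atan2(y, x)=21.3165° ≈ 21.3°
Leg 4: φ1=0.8522687, φ2=0.6233548, Δφ=-0.2289139, Δλ=2.3962166 rad; a=sin²(Δφ/2)+cosφ1·cosφ2·sin²(Δλ/2)=0.4766524979; c=2·atan2(√a, √(1-a))=1.524084337; dist=6371·c=9709.941 ≈ 9709.9 km; running total=37764.2 km
Leg 4 bearing: y=sinΔλ·cosφ2=0.55068638, x=cosφ1·sinφ2-sinφ1·cosφ2·cosΔλ=0.83340511; θ=atan2(y, x)=33.4554° ≈ 33.5°
Leg 5: φ1=0.6233548, φ2=1.0506044, Δφ=0.4272496, Δλ=-2.0013638 rad; a=sin²(Δφ/2)+cosφ1·cosφ2·sin²(Δλ/2)=0.3309489587; c=2·atan2(√a, √(1-a))=1.225896843; dist=6371·c=7810.189 ≈ 7810.2 km; running total=45574.4 km
Leg 5 bearing: y=sinΔλ·cosφ2=-0.45168073, x=cosφ1·sinφ2-sinφ1·cosφ2·cosΔλ=0.82563400; θ=atan2(y, x)=-28.6818° <0 so +360° → 331.3182° ≈ 331.3°
Leg 6: φ1=1.0506044, φ2=0.7150806, Δφ=-0.3355238, Δλ=0.0696491 rad; a=sin²(Δφ/2)+cosφ1·cosφ2·sin²(Δλ/2)=0.0283359705; c=2·atan2(√a, √(1-a))=0.338276413; dist=6371·c=2155.159 ≈ 2155.2 km; running total=47729.6 km
Leg 6 bearing: y=sinΔλ·cosφ2=0.05254538, x=cosφ1·sinφ2-sinφ1·cosφ2·cosΔλ=-0.32767538; θ=atan2(y, x)=170.8897° ≈ 170.9°

Leg 1: dist=16644.0 km, bearing=26.8°
Leg 2: dist=7211.7 km, bearing=67.2°
Leg 3: dist=4198.6 km, bearing=21.3°
Leg 4: dist=9709.9 km, bearing=33.5°
Leg 5: dist=7810.2 km, bearing=331.3°
Leg 6: dist=2155.2 km, bearing=170.9°
Total: 47729.6 km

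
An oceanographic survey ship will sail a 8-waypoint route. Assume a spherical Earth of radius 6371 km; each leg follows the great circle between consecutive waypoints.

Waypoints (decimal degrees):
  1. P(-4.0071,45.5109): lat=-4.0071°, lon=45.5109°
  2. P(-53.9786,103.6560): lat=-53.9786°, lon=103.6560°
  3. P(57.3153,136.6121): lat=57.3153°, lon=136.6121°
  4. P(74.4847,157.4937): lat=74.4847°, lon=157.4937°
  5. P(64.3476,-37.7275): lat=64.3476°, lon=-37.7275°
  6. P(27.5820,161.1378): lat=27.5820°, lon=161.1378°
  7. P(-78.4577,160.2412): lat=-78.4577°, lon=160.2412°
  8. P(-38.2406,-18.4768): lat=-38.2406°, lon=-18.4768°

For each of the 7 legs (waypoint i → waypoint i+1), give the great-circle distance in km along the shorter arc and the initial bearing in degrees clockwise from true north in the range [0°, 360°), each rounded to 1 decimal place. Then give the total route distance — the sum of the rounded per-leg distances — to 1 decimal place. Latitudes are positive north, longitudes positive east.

Leg 1: φ1=-0.0699371, φ2=-0.9421043, Δφ=-0.8721672, Δλ=1.0148234 rad; a=sin²(Δφ/2)+cosφ1·cosφ2·sin²(Δλ/2)=0.3169325427; c=2·atan2(√a, √(1-a))=1.195944214; dist=6371·c=7619.361 ≈ 7619.4 km; running total=7619.4 km
Leg 1 bearing: y=sinΔλ·cosφ2=0.49951400, x=cosφ1·sinφ2-sinφ1·cosφ2·cosΔλ=-0.78513119; θ=atan2(y, x)=147.5348° ≈ 147.5°
Leg 2: φ1=-0.9421043, φ2=1.0003407, Δφ=1.9424450, Δλ=0.5751925 rad; a=sin²(Δφ/2)+cosφ1·cosφ2·sin²(Δλ/2)=0.7071270006; c=2·atan2(√a, √(1-a))=1.997919343; dist=6371·c=12728.744 ≈ 12728.7 km; running total=20348.1 km
Leg 2 bearing: y=sinΔλ·cosφ2=0.29376647, x=cosφ1·sinφ2-sinφ1·cosφ2·cosΔλ=0.86144929; θ=atan2(y, x)=18.8301° ≈ 18.8°
Leg 3: φ1=1.0003407, φ2=1.3000033, Δφ=0.2996626, Δλ=0.3644527 rad; a=sin²(Δφ/2)+cosφ1·cosφ2·sin²(Δλ/2)=0.0270257941; c=2·atan2(√a, √(1-a))=0.330289751; dist=6371·c=2104.276 ≈ 2104.3 km; running total=22452.4 km
Leg 3 bearing: y=sinΔλ·cosφ2=0.09534562, x=cosφ1·sinφ2-sinφ1·cosφ2·cosΔλ=0.30998518; θ=atan2(y, x)=17.0969° ≈ 17.1°
Leg 4: φ1=1.3000033, φ2=1.1230775, Δφ=-0.1769258, Δλ=-3.4072527 rad; a=sin²(Δφ/2)+cosφ1·cosφ2·sin²(Δλ/2)=0.1215757453; c=2·atan2(√a, √(1-a))=0.712318581; dist=6371·c=4538.182 ≈ 4538.2 km; running total=26990.6 km
Leg 4 bearing: y=sinΔλ·cosφ2=0.11365898, x=cosφ1·sinφ2-sinφ1·cosφ2·cosΔλ=0.64363186; θ=atan2(y, x)=10.0146° ≈ 10.0°
Leg 5: φ1=1.1230775, φ2=0.4813967, Δφ=-0.6416808, Δλ=3.4708543 rad; a=sin²(Δφ/2)+cosφ1·cosφ2·sin²(Δλ/2)=0.4728580650; c=2·atan2(√a, √(1-a))=1.516485761; dist=6371·c=9661.531 ≈ 9661.5 km; running total=36652.1 km
Leg 5 bearing: y=sinΔλ·cosφ2=-0.28659600, x=cosφ1·sinφ2-sinφ1·cosφ2·cosΔλ=0.95651241; θ=atan2(y, x)=-16.6796° <0 so +360° → 343.3204° ≈ 343.3°
Leg 6: φ1=0.4813967, φ2=-1.3693452, Δφ=-1.8507419, Δλ=-0.0156486 rad; a=sin²(Δφ/2)+cosφ1·cosφ2·sin²(Δλ/2)=0.6381625290; c=2·atan2(√a, √(1-a))=1.850764497; dist=6371·c=11791.221 ≈ 11791.2 km; running total=48443.3 km
Leg 6 bearing: y=sinΔλ·cosφ2=-0.00313103, x=cosφ1·sinφ2-sinφ1·cosφ2·cosΔλ=-0.96105913; θ=atan2(y, x)=-179.8133° <0 so +360° → 180.1867° ≈ 180.2°
Leg 7: φ1=-1.3693452, φ2=-0.6674244, Δφ=0.7019208, Δλ=-3.1192175 rad; a=sin²(Δφ/2)+cosφ1·cosφ2·sin²(Δλ/2)=0.2753340852; c=2·atan2(√a, √(1-a))=1.104779054; dist=6371·c=7038.547 ≈ 7038.5 km; running total=55481.8 km
Leg 7 bearing: y=sinΔλ·cosφ2=-0.01757237, x=cosφ1·sinφ2-sinφ1·cosφ2·cosΔλ=-0.89319210; θ=atan2(y, x)=-178.8729° <0 so +360° → 181.1271° ≈ 181.1°

Leg 1: dist=7619.4 km, bearing=147.5°
Leg 2: dist=12728.7 km, bearing=18.8°
Leg 3: dist=2104.3 km, bearing=17.1°
Leg 4: dist=4538.2 km, bearing=10.0°
Leg 5: dist=9661.5 km, bearing=343.3°
Leg 6: dist=11791.2 km, bearing=180.2°
Leg 7: dist=7038.5 km, bearing=181.1°
Total: 55481.8 km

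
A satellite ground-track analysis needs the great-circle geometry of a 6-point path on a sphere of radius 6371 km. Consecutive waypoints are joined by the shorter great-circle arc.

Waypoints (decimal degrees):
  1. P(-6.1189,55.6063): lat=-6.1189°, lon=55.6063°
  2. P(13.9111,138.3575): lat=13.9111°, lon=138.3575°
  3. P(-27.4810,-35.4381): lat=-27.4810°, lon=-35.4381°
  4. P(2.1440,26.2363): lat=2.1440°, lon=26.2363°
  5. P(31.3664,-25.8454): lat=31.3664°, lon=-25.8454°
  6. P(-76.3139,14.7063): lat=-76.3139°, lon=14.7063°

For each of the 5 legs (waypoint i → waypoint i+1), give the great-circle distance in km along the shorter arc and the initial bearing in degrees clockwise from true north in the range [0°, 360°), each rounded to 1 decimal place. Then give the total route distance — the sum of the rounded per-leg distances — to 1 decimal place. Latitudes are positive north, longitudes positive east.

Leg 1: dist=9394.0 km, bearing=75.3°
Leg 2: dist=18374.8 km, bearing=202.1°
Leg 3: dist=7362.2 km, bearing=74.0°
Leg 4: dist=6344.2 km, bearing=306.6°
Leg 5: dist=12300.8 km, bearing=170.5°
Total: 53776.0 km

Leg 1: φ1=-0.1067950, φ2=0.2427945, Δφ=0.3495894, Δλ=1.4442809 rad; a=sin²(Δφ/2)+cosφ1·cosφ2·sin²(Δλ/2)=0.4519234226; c=2·atan2(√a, √(1-a))=1.474494389; dist=6371·c=9394.004 ≈ 9394.0 km; running total=9394.0 km
Leg 1 bearing: y=sinΔλ·cosφ2=0.96291193, x=cosφ1·sinφ2-sinφ1·cosφ2·cosΔλ=0.25210152; θ=atan2(y, x)=75.3286° ≈ 75.3°
Leg 2: φ1=0.2427945, φ2=-0.4796339, Δφ=-0.7224284, Δλ=-3.0333054 rad; a=sin²(Δφ/2)+cosφ1·cosφ2·sin²(Δλ/2)=0.9835201970; c=2·atan2(√a, √(1-a))=2.884134811; dist=6371·c=18374.823 ≈ 18374.8 km; running total=27768.8 km
Leg 2 bearing: y=sinΔλ·cosφ2=-0.09588086, x=cosφ1·sinφ2-sinφ1·cosφ2·cosΔλ=-0.23588077; θ=atan2(y, x)=-157.8792° <0 so +360° → 202.1208° ≈ 202.1°
Leg 3: φ1=-0.4796339, φ2=0.0374199, Δφ=0.5170538, Δλ=1.0764213 rad; a=sin²(Δφ/2)+cosφ1·cosφ2·sin²(Δλ/2)=0.2983076458; c=2·atan2(√a, √(1-a))=1.155583472; dist=6371·c=7362.222 ≈ 7362.2 km; running total=35131.0 km
Leg 3 bearing: y=sinΔλ·cosφ2=0.87964922, x=cosφ1·sinφ2-sinφ1·cosφ2·cosΔλ=0.25198815; θ=atan2(y, x)=74.0149° ≈ 74.0°
Leg 4: φ1=0.0374199, φ2=0.5474470, Δφ=0.5100271, Δλ=-0.9089971 rad; a=sin²(Δφ/2)+cosφ1·cosφ2·sin²(Δλ/2)=0.2280840567; c=2·atan2(√a, √(1-a))=0.995799787; dist=6371·c=6344.240 ≈ 6344.2 km; running total=41475.2 km
Leg 4 bearing: y=sinΔλ·cosφ2=-0.67359677, x=cosφ1·sinφ2-sinφ1·cosφ2·cosΔλ=0.50051401; θ=atan2(y, x)=-53.3859° <0 so +360° → 306.6141° ≈ 306.6°
Leg 5: φ1=0.5474470, φ2=-1.3319288, Δφ=-1.8793758, Δλ=0.7077607 rad; a=sin²(Δφ/2)+cosφ1·cosφ2·sin²(Δλ/2)=0.6761138986; c=2·atan2(√a, √(1-a))=1.930746711; dist=6371·c=12300.787 ≈ 12300.8 km; running total=53776.0 km
Leg 5 bearing: y=sinΔλ·cosφ2=0.15382327, x=cosφ1·sinφ2-sinφ1·cosφ2·cosΔλ=-0.92318686; θ=atan2(y, x)=170.5402° ≈ 170.5°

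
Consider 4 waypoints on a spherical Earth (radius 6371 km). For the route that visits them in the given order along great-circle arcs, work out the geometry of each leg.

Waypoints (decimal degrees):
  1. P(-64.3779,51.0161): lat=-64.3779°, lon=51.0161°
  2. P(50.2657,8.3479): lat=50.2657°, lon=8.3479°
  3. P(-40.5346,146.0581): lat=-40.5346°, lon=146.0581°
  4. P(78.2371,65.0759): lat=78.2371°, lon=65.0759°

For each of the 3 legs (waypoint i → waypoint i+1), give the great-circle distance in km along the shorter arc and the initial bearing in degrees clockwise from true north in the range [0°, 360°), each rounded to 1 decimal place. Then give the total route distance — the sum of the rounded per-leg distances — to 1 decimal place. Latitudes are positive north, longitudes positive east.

Leg 1: dist=13271.1 km, bearing=330.2°
Leg 2: dist=16593.0 km, bearing=88.1°
Leg 3: dist=14203.2 km, bearing=345.3°
Total: 44067.3 km

Leg 1: φ1=-1.1236063, φ2=0.8773020, Δφ=2.0009083, Δλ=-0.7447006 rad; a=sin²(Δφ/2)+cosφ1·cosφ2·sin²(Δλ/2)=0.7450722322; c=2·atan2(√a, √(1-a))=2.083051810; dist=6371·c=13271.123 ≈ 13271.1 km; running total=13271.1 km
Leg 1 bearing: y=sinΔλ·cosφ2=-0.43323805, x=cosφ1·sinφ2-sinφ1·cosφ2·cosΔλ=0.75634859; θ=atan2(y, x)=-29.8042° <0 so +360° → 330.1958° ≈ 330.2°
Leg 2: φ1=0.8773020, φ2=-0.7074622, Δφ=-1.5847642, Δλ=2.4034964 rad; a=sin²(Δφ/2)+cosφ1·cosφ2·sin²(Δλ/2)=0.9295885344; c=2·atan2(√a, √(1-a))=2.604455523; dist=6371·c=16592.986 ≈ 16593.0 km; running total=29864.1 km
Leg 2 bearing: y=sinΔλ·cosφ2=0.51139861, x=cosφ1·sinφ2-sinφ1·cosφ2·cosΔλ=0.01691831; θ=atan2(y, x)=88.1052° ≈ 88.1°
Leg 3: φ1=-0.7074622, φ2=1.3654950, Δφ=2.0729572, Δλ=-1.4134060 rad; a=sin²(Δφ/2)+cosφ1·cosφ2·sin²(Δλ/2)=0.8059868136; c=2·atan2(√a, √(1-a))=2.229350004; dist=6371·c=14203.189 ≈ 14203.2 km; running total=44067.3 km
Leg 3 bearing: y=sinΔλ·cosφ2=-0.20134238, x=cosφ1·sinφ2-sinφ1·cosφ2·cosΔλ=0.76481993; θ=atan2(y, x)=-14.7487° <0 so +360° → 345.2513° ≈ 345.3°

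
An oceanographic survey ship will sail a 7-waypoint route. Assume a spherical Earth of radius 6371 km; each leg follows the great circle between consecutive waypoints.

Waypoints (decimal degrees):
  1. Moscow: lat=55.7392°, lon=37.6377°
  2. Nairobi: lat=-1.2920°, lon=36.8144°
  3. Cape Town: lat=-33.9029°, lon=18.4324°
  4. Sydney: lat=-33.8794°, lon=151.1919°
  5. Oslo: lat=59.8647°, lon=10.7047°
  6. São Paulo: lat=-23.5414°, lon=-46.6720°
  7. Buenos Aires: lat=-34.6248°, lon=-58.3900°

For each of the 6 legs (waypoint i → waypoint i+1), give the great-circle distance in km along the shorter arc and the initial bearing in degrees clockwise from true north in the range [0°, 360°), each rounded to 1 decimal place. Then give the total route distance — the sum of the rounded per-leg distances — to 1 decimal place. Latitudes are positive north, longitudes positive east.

Leg 1: dist=6342.0 km, bearing=181.0°
Leg 2: dist=4099.6 km, bearing=205.9°
Leg 3: dist=11011.2 km, bearing=141.9°
Leg 4: dist=15954.4 km, bearing=327.5°
Leg 5: dist=10628.4 km, bearing=230.9°
Leg 6: dist=1675.3 km, bearing=220.0°
Total: 49710.9 km

Leg 1: φ1=0.9728326, φ2=-0.0225497, Δφ=-0.9953822, Δλ=-0.0143693 rad; a=sin²(Δφ/2)+cosφ1·cosφ2·sin²(Δλ/2)=0.2279379205; c=2·atan2(√a, √(1-a))=0.995451471; dist=6371·c=6342.021 ≈ 6342.0 km; running total=6342.0 km
Leg 1 bearing: y=sinΔλ·cosφ2=-0.01436515, x=cosφ1·sinφ2-sinφ1·cosφ2·cosΔλ=-0.83888172; θ=atan2(y, x)=-179.0190° <0 so +360° → 180.9810° ≈ 181.0°
Leg 2: φ1=-0.0225497, φ2=-0.5917172, Δφ=-0.5691676, Δλ=-0.3208264 rad; a=sin²(Δφ/2)+cosφ1·cosφ2·sin²(Δλ/2)=0.0999945886; c=2·atan2(√a, √(1-a))=0.643483070; dist=6371·c=4099.631 ≈ 4099.6 km; running total=10441.6 km
Leg 2 bearing: y=sinΔλ·cosφ2=-0.26173624, x=cosφ1·sinφ2-sinφ1·cosφ2·cosΔλ=-0.53988594; θ=atan2(y, x)=-154.1359° <0 so +360° → 205.8641° ≈ 205.9°
Leg 3: φ1=-0.5917172, φ2=-0.5913071, Δφ=0.0004102, Δλ=2.3170904 rad; a=sin²(Δφ/2)+cosφ1·cosφ2·sin²(Δλ/2)=0.5784420235; c=2·atan2(√a, √(1-a))=1.728331162; dist=6371·c=11011.198 ≈ 11011.2 km; running total=21452.8 km
Leg 3 bearing: y=sinΔλ·cosφ2=0.60955047, x=cosφ1·sinφ2-sinφ1·cosφ2·cosΔλ=-0.77706861; θ=atan2(y, x)=141.8885° ≈ 141.9°
Leg 4: φ1=-0.5913071, φ2=1.0448361, Δφ=1.6361432, Δλ=-2.4519642 rad; a=sin²(Δφ/2)+cosφ1·cosφ2·sin²(Δλ/2)=0.9018298395; c=2·atan2(√a, √(1-a))=2.504216054; dist=6371·c=15954.360 ≈ 15954.4 km; running total=37407.2 km
Leg 4 bearing: y=sinΔλ·cosφ2=-0.31942558, x=cosφ1·sinφ2-sinφ1·cosφ2·cosΔλ=0.50209404; θ=atan2(y, x)=-32.4640° <0 so +360° → 327.5360° ≈ 327.5°
Leg 5: φ1=1.0448361, φ2=-0.4108749, Δφ=-1.4557111, Δλ=-1.0014123 rad; a=sin²(Δφ/2)+cosφ1·cosφ2·sin²(Δλ/2)=0.5486480217; c=2·atan2(√a, √(1-a))=1.668246537; dist=6371·c=10628.399 ≈ 10628.4 km; running total=48035.6 km
Leg 5 bearing: y=sinΔλ·cosφ2=-0.77213560, x=cosφ1·sinφ2-sinφ1·cosφ2·cosΔλ=-0.62796504; θ=atan2(y, x)=-129.1209° <0 so +360° → 230.8791° ≈ 230.9°
Leg 6: φ1=-0.4108749, φ2=-0.6043168, Δφ=-0.1934418, Δλ=-0.2045177 rad; a=sin²(Δφ/2)+cosφ1·cosφ2·sin²(Δλ/2)=0.0171870325; c=2·atan2(√a, √(1-a))=0.262955584; dist=6371·c=1675.290 ≈ 1675.3 km; running total=49710.9 km
Leg 6 bearing: y=sinΔλ·cosφ2=-0.16712488, x=cosφ1·sinφ2-sinφ1·cosφ2·cosΔλ=-0.19908749; θ=atan2(y, x)=-139.9881° <0 so +360° → 220.0119° ≈ 220.0°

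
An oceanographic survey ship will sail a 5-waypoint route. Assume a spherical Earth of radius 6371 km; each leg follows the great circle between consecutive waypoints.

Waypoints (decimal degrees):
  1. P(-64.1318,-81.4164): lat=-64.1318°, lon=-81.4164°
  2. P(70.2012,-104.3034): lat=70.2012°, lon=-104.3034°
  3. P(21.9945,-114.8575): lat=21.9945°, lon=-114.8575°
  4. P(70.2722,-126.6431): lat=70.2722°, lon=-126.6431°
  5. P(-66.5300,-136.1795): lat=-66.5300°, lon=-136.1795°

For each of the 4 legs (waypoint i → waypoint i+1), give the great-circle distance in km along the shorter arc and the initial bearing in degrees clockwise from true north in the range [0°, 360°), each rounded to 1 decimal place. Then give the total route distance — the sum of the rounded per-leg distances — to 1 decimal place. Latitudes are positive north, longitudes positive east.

Leg 1: dist=15041.6 km, bearing=349.2°
Leg 2: dist=5405.6 km, bearing=193.1°
Leg 3: dist=5424.3 km, bearing=354.7°
Leg 4: dist=15229.0 km, bearing=185.5°
Total: 41100.5 km

Leg 1: φ1=-1.1193111, φ2=1.2252421, Δφ=2.3445531, Δλ=-0.3994535 rad; a=sin²(Δφ/2)+cosφ1·cosφ2·sin²(Δλ/2)=0.8552309192; c=2·atan2(√a, √(1-a))=2.360950586; dist=6371·c=15041.616 ≈ 15041.6 km; running total=15041.6 km
Leg 1 bearing: y=sinΔλ·cosφ2=-0.13173257, x=cosφ1·sinφ2-sinφ1·cosφ2·cosΔλ=0.69129625; θ=atan2(y, x)=-10.7889° <0 so +360° → 349.2111° ≈ 349.2°
Leg 2: φ1=1.2252421, φ2=0.3838764, Δφ=-0.8413656, Δλ=-0.1842038 rad; a=sin²(Δφ/2)+cosφ1·cosφ2·sin²(Δλ/2)=0.1694339778; c=2·atan2(√a, √(1-a))=0.848469717; dist=6371·c=5405.601 ≈ 5405.6 km; running total=20447.2 km
Leg 2 bearing: y=sinΔλ·cosφ2=-0.16983316, x=cosφ1·sinφ2-sinφ1·cosφ2·cosΔλ=-0.73079485; θ=atan2(y, x)=-166.9170° <0 so +360° → 193.0830° ≈ 193.1°
Leg 3: φ1=0.3838764, φ2=1.2264813, Δφ=0.8426048, Δλ=-0.2056975 rad; a=sin²(Δφ/2)+cosφ1·cosφ2·sin²(Δλ/2)=0.1705386051; c=2·atan2(√a, √(1-a))=0.851410525; dist=6371·c=5424.336 ≈ 5424.3 km; running total=25871.5 km
Leg 3 bearing: y=sinΔλ·cosφ2=-0.06894501, x=cosφ1·sinφ2-sinφ1·cosφ2·cosΔλ=0.74904429; θ=atan2(y, x)=-5.2589° <0 so +360° → 354.7411° ≈ 354.7°
Leg 4: φ1=1.2264813, φ2=-1.1611676, Δφ=-2.3876488, Δλ=-0.1664416 rad; a=sin²(Δφ/2)+cosφ1·cosφ2·sin²(Δλ/2)=0.8654263749; c=2·atan2(√a, √(1-a))=2.390366829; dist=6371·c=15229.027 ≈ 15229.0 km; running total=41100.5 km
Leg 4 bearing: y=sinΔλ·cosφ2=-0.06598286, x=cosφ1·sinφ2-sinφ1·cosφ2·cosΔλ=-0.67933830; θ=atan2(y, x)=-174.4524° <0 so +360° → 185.5476° ≈ 185.5°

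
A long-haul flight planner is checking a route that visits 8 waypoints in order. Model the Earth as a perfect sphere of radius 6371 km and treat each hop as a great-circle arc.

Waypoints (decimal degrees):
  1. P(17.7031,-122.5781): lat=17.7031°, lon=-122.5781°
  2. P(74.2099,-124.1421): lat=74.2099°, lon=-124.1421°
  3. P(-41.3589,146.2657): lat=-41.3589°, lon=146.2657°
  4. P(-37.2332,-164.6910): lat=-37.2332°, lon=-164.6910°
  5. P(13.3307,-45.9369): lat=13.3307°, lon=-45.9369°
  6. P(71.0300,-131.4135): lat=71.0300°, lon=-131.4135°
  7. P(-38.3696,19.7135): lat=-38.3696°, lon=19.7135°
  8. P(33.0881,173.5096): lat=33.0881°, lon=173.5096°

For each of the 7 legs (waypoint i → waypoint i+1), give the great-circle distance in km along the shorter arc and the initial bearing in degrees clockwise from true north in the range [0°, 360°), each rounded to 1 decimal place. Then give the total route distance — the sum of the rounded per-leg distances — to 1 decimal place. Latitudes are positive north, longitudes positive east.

Leg 1: dist=6284.0 km, bearing=359.5°
Leg 2: dist=14385.8 km, bearing=256.2°
Leg 3: dist=4188.9 km, bearing=100.3°
Leg 4: dist=13433.5 km, bearing=96.7°
Leg 5: dist=8443.8 km, bearing=340.5°
Leg 6: dist=16024.9 km, bearing=40.2°
Leg 7: dist=17586.9 km, bearing=96.0°
Total: 80347.8 km

Leg 1: φ1=0.3089774, φ2=1.2952071, Δφ=0.9862297, Δλ=-0.0272969 rad; a=sin²(Δφ/2)+cosφ1·cosφ2·sin²(Δλ/2)=0.2241292793; c=2·atan2(√a, √(1-a))=0.986345506; dist=6371·c=6284.007 ≈ 6284.0 km; running total=6284.0 km
Leg 1 bearing: y=sinΔλ·cosφ2=-0.00742696, x=cosφ1·sinφ2-sinφ1·cosφ2·cosΔλ=0.83398215; θ=atan2(y, x)=-0.5102° <0 so +360° → 359.4898° ≈ 359.5°
Leg 2: φ1=1.2952071, φ2=-0.7218490, Δφ=-2.0170561, Δλ=4.7195064 rad; a=sin²(Δφ/2)+cosφ1·cosφ2·sin²(Δλ/2)=0.8171928262; c=2·atan2(√a, √(1-a))=2.258009847; dist=6371·c=14385.781 ≈ 14385.8 km; running total=20669.8 km
Leg 2 bearing: y=sinΔλ·cosφ2=-0.75056624, x=cosφ1·sinφ2-sinφ1·cosφ2·cosΔλ=-0.18494636; θ=atan2(y, x)=-103.8424° <0 so +360° → 256.1576° ≈ 256.2°
Leg 3: φ1=-0.7218490, φ2=-0.6498419, Δφ=0.0720070, Δλ=-5.4272182 rad; a=sin²(Δφ/2)+cosφ1·cosφ2·sin²(Δλ/2)=0.1042358297; c=2·atan2(√a, √(1-a))=0.657490530; dist=6371·c=4188.872 ≈ 4188.9 km; running total=24858.7 km
Leg 3 bearing: y=sinΔλ·cosφ2=0.60127883, x=cosφ1·sinφ2-sinφ1·cosφ2·cosΔλ=-0.10930073; θ=atan2(y, x)=100.3028° ≈ 100.3°
Leg 4: φ1=-0.6498419, φ2=0.2326646, Δφ=0.8825065, Δλ=2.0726500 rad; a=sin²(Δφ/2)+cosφ1·cosφ2·sin²(Δλ/2)=0.7560964933; c=2·atan2(√a, √(1-a))=2.108532517; dist=6371·c=13433.461 ≈ 13433.5 km; running total=38292.2 km
Leg 4 bearing: y=sinΔλ·cosφ2=0.85307027, x=cosφ1·sinφ2-sinφ1·cosφ2·cosΔλ=-0.09964667; θ=atan2(y, x)=96.6625° ≈ 96.7°
Leg 5: φ1=0.2326646, φ2=1.2397074, Δφ=1.0070428, Δλ=-1.4918481 rad; a=sin²(Δφ/2)+cosφ1·cosφ2·sin²(Δλ/2)=0.3785024590; c=2·atan2(√a, √(1-a))=1.325344038; dist=6371·c=8443.767 ≈ 8443.8 km; running total=46736.0 km
Leg 5 bearing: y=sinΔλ·cosφ2=-0.32406050, x=cosφ1·sinφ2-sinφ1·cosφ2·cosΔλ=0.91429655; θ=atan2(y, x)=-19.5162° <0 so +360° → 340.4838° ≈ 340.5°
Leg 6: φ1=1.2397074, φ2=-0.6696759, Δφ=-1.9093832, Δλ=2.6376637 rad; a=sin²(Δφ/2)+cosφ1·cosφ2·sin²(Δλ/2)=0.9051011447; c=2·atan2(√a, √(1-a))=2.515293475; dist=6371·c=16024.935 ≈ 16024.9 km; running total=62760.9 km
Leg 6 bearing: y=sinΔλ·cosφ2=0.37858097, x=cosφ1·sinφ2-sinφ1·cosφ2·cosΔλ=0.44749156; θ=atan2(y, x)=40.2315° ≈ 40.2°
Leg 7: φ1=-0.6696759, φ2=0.5774963, Δφ=1.2471721, Δλ=2.6842483 rad; a=sin²(Δφ/2)+cosφ1·cosφ2·sin²(Δλ/2)=0.9641229251; c=2·atan2(√a, √(1-a))=2.760465201; dist=6371·c=17586.924 ≈ 17586.9 km; running total=80347.8 km
Leg 7 bearing: y=sinΔλ·cosφ2=0.36995895, x=cosφ1·sinφ2-sinφ1·cosφ2·cosΔλ=-0.03860070; θ=atan2(y, x)=95.9566° ≈ 96.0°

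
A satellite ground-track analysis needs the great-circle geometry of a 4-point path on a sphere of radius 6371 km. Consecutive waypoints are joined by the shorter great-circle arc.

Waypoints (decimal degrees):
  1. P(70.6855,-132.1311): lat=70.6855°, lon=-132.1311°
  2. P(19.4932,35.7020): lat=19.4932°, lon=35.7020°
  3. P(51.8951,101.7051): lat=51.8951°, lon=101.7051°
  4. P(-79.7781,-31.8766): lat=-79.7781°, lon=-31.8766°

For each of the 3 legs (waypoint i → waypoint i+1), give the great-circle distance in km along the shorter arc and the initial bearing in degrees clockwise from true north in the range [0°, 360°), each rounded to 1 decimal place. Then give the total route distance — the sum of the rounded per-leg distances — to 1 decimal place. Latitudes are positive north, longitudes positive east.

Leg 1: φ1=1.2336947, φ2=0.3402205, Δφ=-0.8934742, Δλ=2.9292402 rad; a=sin²(Δφ/2)+cosφ1·cosφ2·sin²(Δλ/2)=0.4949387543; c=2·atan2(√a, √(1-a))=1.560673662; dist=6371·c=9943.052 ≈ 9943.1 km; running total=9943.1 km
Leg 1 bearing: y=sinΔλ·cosφ2=0.19867957, x=cosφ1·sinφ2-sinφ1·cosφ2·cosΔλ=0.98001223; θ=atan2(y, x)=11.4603° ≈ 11.5°
Leg 2: φ1=0.3402205, φ2=0.9057404, Δφ=0.5655198, Δλ=1.1519714 rad; a=sin²(Δφ/2)+cosφ1·cosφ2·sin²(Δλ/2)=0.2504192895; c=2·atan2(√a, √(1-a))=1.048165589; dist=6371·c=6677.863 ≈ 6677.9 km; running total=16621.0 km
Leg 2 bearing: y=sinΔλ·cosφ2=0.56376538, x=cosφ1·sinφ2-sinφ1·cosφ2·cosΔλ=0.65803227; θ=atan2(y, x)=40.5881° ≈ 40.6°
Leg 3: φ1=0.9057404, φ2=-1.3923905, Δφ=-2.2981309, Δλ=-2.3314405 rad; a=sin²(Δφ/2)+cosφ1·cosφ2·sin²(Δλ/2)=0.9249444030; c=2·atan2(√a, √(1-a))=2.586570575; dist=6371·c=16479.041 ≈ 16479.0 km; running total=33100.0 km
Leg 3 bearing: y=sinΔλ·cosφ2=-0.12855128, x=cosφ1·sinφ2-sinφ1·cosφ2·cosΔλ=-0.51104167; θ=atan2(y, x)=-165.8803° <0 so +360° → 194.1197° ≈ 194.1°

Leg 1: dist=9943.1 km, bearing=11.5°
Leg 2: dist=6677.9 km, bearing=40.6°
Leg 3: dist=16479.0 km, bearing=194.1°
Total: 33100.0 km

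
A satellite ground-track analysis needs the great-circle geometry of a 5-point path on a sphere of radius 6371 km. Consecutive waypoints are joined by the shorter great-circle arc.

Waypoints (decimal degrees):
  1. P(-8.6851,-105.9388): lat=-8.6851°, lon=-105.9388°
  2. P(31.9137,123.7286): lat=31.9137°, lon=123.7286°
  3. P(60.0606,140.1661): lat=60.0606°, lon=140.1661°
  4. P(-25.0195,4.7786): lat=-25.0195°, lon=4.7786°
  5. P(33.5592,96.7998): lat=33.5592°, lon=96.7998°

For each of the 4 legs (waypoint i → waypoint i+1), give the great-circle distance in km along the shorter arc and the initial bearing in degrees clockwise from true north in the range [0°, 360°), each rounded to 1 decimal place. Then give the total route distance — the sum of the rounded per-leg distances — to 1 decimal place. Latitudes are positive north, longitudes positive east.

Leg 1: φ1=-0.1515836, φ2=0.5569991, Δφ=0.7085827, Δλ=4.0084523 rad; a=sin²(Δφ/2)+cosφ1·cosφ2·sin²(Δλ/2)=0.8114598852; c=2·atan2(√a, √(1-a))=2.243265867; dist=6371·c=14291.847 ≈ 14291.8 km; running total=14291.8 km
Leg 1 bearing: y=sinΔλ·cosφ2=-0.64707495, x=cosφ1·sinφ2-sinφ1·cosφ2·cosΔλ=0.43961912; θ=atan2(y, x)=-55.8080° <0 so +360° → 304.1920° ≈ 304.2°
Leg 2: φ1=0.5569991, φ2=1.0482552, Δφ=0.4912561, Δλ=0.2868885 rad; a=sin²(Δφ/2)+cosφ1·cosφ2·sin²(Δλ/2)=0.0677868906; c=2·atan2(√a, √(1-a))=0.526788341; dist=6371·c=3356.169 ≈ 3356.2 km; running total=17648.0 km
Leg 2 bearing: y=sinΔλ·cosφ2=0.14122536, x=cosφ1·sinφ2-sinφ1·cosφ2·cosΔλ=0.48251706; θ=atan2(y, x)=16.3139° ≈ 16.3°
Leg 3: φ1=1.0482552, φ2=-0.4366727, Δφ=-1.4849279, Δλ=-2.3629576 rad; a=sin²(Δφ/2)+cosφ1·cosφ2·sin²(Δλ/2)=0.8442171996; c=2·atan2(√a, √(1-a))=2.330124602; dist=6371·c=14845.224 ≈ 14845.2 km; running total=32493.2 km
Leg 3 bearing: y=sinΔλ·cosφ2=-0.63640650, x=cosφ1·sinφ2-sinφ1·cosφ2·cosΔλ=0.34791500; θ=atan2(y, x)=-61.3352° <0 so +360° → 298.6648° ≈ 298.7°
Leg 4: φ1=-0.4366727, φ2=0.5857185, Δφ=1.0223912, Δλ=1.6060729 rad; a=sin²(Δφ/2)+cosφ1·cosφ2·sin²(Δλ/2)=0.6302128453; c=2·atan2(√a, √(1-a))=1.834259408; dist=6371·c=11686.067 ≈ 11686.1 km; running total=44179.3 km
Leg 4 bearing: y=sinΔλ·cosφ2=0.83279665, x=cosφ1·sinφ2-sinφ1·cosφ2·cosΔλ=0.48849586; θ=atan2(y, x)=59.6053° ≈ 59.6°

Leg 1: dist=14291.8 km, bearing=304.2°
Leg 2: dist=3356.2 km, bearing=16.3°
Leg 3: dist=14845.2 km, bearing=298.7°
Leg 4: dist=11686.1 km, bearing=59.6°
Total: 44179.3 km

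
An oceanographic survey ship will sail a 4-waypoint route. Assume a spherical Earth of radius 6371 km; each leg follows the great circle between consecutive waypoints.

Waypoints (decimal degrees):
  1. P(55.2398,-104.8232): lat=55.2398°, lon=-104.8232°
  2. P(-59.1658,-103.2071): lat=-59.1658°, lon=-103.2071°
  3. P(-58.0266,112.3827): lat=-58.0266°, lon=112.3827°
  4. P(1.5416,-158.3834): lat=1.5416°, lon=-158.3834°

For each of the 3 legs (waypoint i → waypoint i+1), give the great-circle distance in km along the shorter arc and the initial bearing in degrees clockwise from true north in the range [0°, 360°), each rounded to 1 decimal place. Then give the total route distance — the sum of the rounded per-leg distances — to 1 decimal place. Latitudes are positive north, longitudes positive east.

Leg 1: φ1=0.9641164, φ2=-1.0326380, Δφ=-1.9967544, Δλ=0.0282063 rad; a=sin²(Δφ/2)+cosφ1·cosφ2·sin²(Δλ/2)=0.7066548385; c=2·atan2(√a, √(1-a))=1.996882053; dist=6371·c=12722.136 ≈ 12722.1 km; running total=12722.1 km
Leg 1 bearing: y=sinΔλ·cosφ2=0.01445536, x=cosφ1·sinφ2-sinφ1·cosφ2·cosΔλ=-0.91047578; θ=atan2(y, x)=179.0904° ≈ 179.1°
Leg 2: φ1=-1.0326380, φ2=-1.0127552, Δφ=0.0198828, Δλ=3.7627518 rad; a=sin²(Δφ/2)+cosφ1·cosφ2·sin²(Δλ/2)=0.2461608152; c=2·atan2(√a, √(1-a))=1.038308407; dist=6371·c=6615.063 ≈ 6615.1 km; running total=19337.2 km
Leg 2 bearing: y=sinΔλ·cosφ2=-0.30817230, x=cosφ1·sinφ2-sinφ1·cosφ2·cosΔλ=-0.80454491; θ=atan2(y, x)=-159.0412° <0 so +360° → 200.9588° ≈ 201.0°
Leg 3: φ1=-1.0127552, φ2=0.0269060, Δφ=1.0396612, Δλ=-4.7257599 rad; a=sin²(Δφ/2)+cosφ1·cosφ2·sin²(Δλ/2)=0.5078719735; c=2·atan2(√a, √(1-a))=1.586540924; dist=6371·c=10107.852 ≈ 10107.9 km; running total=29445.1 km
Leg 3 bearing: y=sinΔλ·cosφ2=0.99954870, x=cosφ1·sinφ2-sinφ1·cosφ2·cosΔλ=0.02558376; θ=atan2(y, x)=88.5338° ≈ 88.5°

Leg 1: dist=12722.1 km, bearing=179.1°
Leg 2: dist=6615.1 km, bearing=201.0°
Leg 3: dist=10107.9 km, bearing=88.5°
Total: 29445.1 km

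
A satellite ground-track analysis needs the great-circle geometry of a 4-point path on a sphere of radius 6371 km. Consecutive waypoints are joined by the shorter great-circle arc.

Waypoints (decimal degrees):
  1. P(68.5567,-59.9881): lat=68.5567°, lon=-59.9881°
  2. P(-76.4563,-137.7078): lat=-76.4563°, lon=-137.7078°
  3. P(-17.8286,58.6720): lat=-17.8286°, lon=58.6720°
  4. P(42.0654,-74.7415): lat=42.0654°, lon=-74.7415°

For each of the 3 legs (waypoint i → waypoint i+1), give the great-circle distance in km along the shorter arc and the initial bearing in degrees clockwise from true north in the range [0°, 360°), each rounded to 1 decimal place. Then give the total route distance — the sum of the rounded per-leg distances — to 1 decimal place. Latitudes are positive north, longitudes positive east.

Leg 1: φ1=1.1965401, φ2=-1.3344142, Δφ=-2.5309543, Δλ=-1.3564647 rad; a=sin²(Δφ/2)+cosφ1·cosφ2·sin²(Δλ/2)=0.9433433221; c=2·atan2(√a, √(1-a))=2.660925492; dist=6371·c=16952.756 ≈ 16952.8 km; running total=16952.8 km
Leg 1 bearing: y=sinΔλ·cosφ2=-0.22882844, x=cosφ1·sinφ2-sinφ1·cosφ2·cosΔλ=-0.40177648; θ=atan2(y, x)=-150.3367° <0 so +360° → 209.6633° ≈ 209.7°
Leg 2: φ1=-1.3344142, φ2=-0.3111678, Δφ=1.0232464, Δλ=3.4274741 rad; a=sin²(Δφ/2)+cosφ1·cosφ2·sin²(Δλ/2)=0.4581178472; c=2·atan2(√a, √(1-a))=1.486933756; dist=6371·c=9473.255 ≈ 9473.3 km; running total=26426.1 km
Leg 2 bearing: y=sinΔλ·cosφ2=-0.26846050, x=cosφ1·sinφ2-sinφ1·cosφ2·cosΔλ=-0.95964186; θ=atan2(y, x)=-164.3710° <0 so +360° → 195.6290° ≈ 195.6°
Leg 3: φ1=-0.3111678, φ2=0.7341797, Δφ=1.0453475, Δλ=-2.3285048 rad; a=sin²(Δφ/2)+cosφ1·cosφ2·sin²(Δλ/2)=0.8454166453; c=2·atan2(√a, √(1-a))=2.333437269; dist=6371·c=14866.329 ≈ 14866.3 km; running total=41292.4 km
Leg 3 bearing: y=sinΔλ·cosφ2=-0.53927472, x=cosφ1·sinφ2-sinφ1·cosφ2·cosΔλ=0.48159334; θ=atan2(y, x)=-48.2339° <0 so +360° → 311.7661° ≈ 311.8°

Leg 1: dist=16952.8 km, bearing=209.7°
Leg 2: dist=9473.3 km, bearing=195.6°
Leg 3: dist=14866.3 km, bearing=311.8°
Total: 41292.4 km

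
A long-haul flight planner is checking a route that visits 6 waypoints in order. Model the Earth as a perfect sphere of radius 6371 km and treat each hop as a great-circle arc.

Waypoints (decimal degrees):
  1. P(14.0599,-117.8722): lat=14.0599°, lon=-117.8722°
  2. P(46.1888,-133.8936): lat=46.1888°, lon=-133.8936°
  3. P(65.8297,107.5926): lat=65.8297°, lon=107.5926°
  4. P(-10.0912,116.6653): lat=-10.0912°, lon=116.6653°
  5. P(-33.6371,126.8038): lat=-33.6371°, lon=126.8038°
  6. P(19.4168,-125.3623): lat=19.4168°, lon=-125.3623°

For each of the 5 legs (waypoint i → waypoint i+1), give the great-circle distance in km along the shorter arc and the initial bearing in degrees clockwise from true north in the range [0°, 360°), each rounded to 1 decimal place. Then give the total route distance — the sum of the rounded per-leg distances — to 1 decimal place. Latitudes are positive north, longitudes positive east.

Leg 1: φ1=0.2453915, φ2=0.8061466, Δφ=0.5607551, Δλ=-0.2796262 rad; a=sin²(Δφ/2)+cosφ1·cosφ2·sin²(Δλ/2)=0.0896149595; c=2·atan2(√a, √(1-a))=0.608038568; dist=6371·c=3873.814 ≈ 3873.8 km; running total=3873.8 km
Leg 1 bearing: y=sinΔλ·cosφ2=-0.19106794, x=cosφ1·sinφ2-sinφ1·cosφ2·cosΔλ=0.53835817; θ=atan2(y, x)=-19.5402° <0 so +360° → 340.4598° ≈ 340.5°
Leg 2: φ1=0.8061466, φ2=1.1489450, Δφ=0.3427984, Δλ=4.2147293 rad; a=sin²(Δφ/2)+cosφ1·cosφ2·sin²(Δλ/2)=0.2384758052; c=2·atan2(√a, √(1-a))=1.020372635; dist=6371·c=6500.794 ≈ 6500.8 km; running total=10374.6 km
Leg 2 bearing: y=sinΔλ·cosφ2=-0.35978475, x=cosφ1·sinφ2-sinφ1·cosφ2·cosΔλ=0.77264178; θ=atan2(y, x)=-24.9693° <0 so +360° → 335.0307° ≈ 335.0°
Leg 3: φ1=1.1489450, φ2=-0.1761247, Δφ=-1.3250697, Δλ=0.1583485 rad; a=sin²(Δφ/2)+cosφ1·cosφ2·sin²(Δλ/2)=0.3808910757; c=2·atan2(√a, √(1-a))=1.330265867; dist=6371·c=8475.124 ≈ 8475.1 km; running total=18849.7 km
Leg 3 bearing: y=sinΔλ·cosφ2=0.15524816, x=cosφ1·sinφ2-sinφ1·cosφ2·cosΔλ=-0.95872325; θ=atan2(y, x)=170.8018° ≈ 170.8°
Leg 4: φ1=-0.1761247, φ2=-0.5870781, Δφ=-0.4109535, Δλ=0.1769502 rad; a=sin²(Δφ/2)+cosφ1·cosφ2·sin²(Δλ/2)=0.0480294566; c=2·atan2(√a, √(1-a))=0.441899202; dist=6371·c=2815.340 ≈ 2815.3 km; running total=21665.0 km
Leg 4 bearing: y=sinΔλ·cosφ2=0.14655454, x=cosφ1·sinφ2-sinφ1·cosφ2·cosΔλ=-0.40176147; θ=atan2(y, x)=159.9590° ≈ 160.0°
Leg 5: φ1=-0.5870781, φ2=0.3388871, Δφ=0.9259652, Δλ=-4.4011287 rad; a=sin²(Δφ/2)+cosφ1·cosφ2·sin²(Δλ/2)=0.7123125261; c=2·atan2(√a, √(1-a))=2.009344034; dist=6371·c=12801.531 ≈ 12801.5 km; running total=34466.5 km
Leg 5 bearing: y=sinΔλ·cosφ2=0.89780651, x=cosφ1·sinφ2-sinφ1·cosφ2·cosΔλ=0.11677775; θ=atan2(y, x)=82.5891° ≈ 82.6°

Leg 1: dist=3873.8 km, bearing=340.5°
Leg 2: dist=6500.8 km, bearing=335.0°
Leg 3: dist=8475.1 km, bearing=170.8°
Leg 4: dist=2815.3 km, bearing=160.0°
Leg 5: dist=12801.5 km, bearing=82.6°
Total: 34466.5 km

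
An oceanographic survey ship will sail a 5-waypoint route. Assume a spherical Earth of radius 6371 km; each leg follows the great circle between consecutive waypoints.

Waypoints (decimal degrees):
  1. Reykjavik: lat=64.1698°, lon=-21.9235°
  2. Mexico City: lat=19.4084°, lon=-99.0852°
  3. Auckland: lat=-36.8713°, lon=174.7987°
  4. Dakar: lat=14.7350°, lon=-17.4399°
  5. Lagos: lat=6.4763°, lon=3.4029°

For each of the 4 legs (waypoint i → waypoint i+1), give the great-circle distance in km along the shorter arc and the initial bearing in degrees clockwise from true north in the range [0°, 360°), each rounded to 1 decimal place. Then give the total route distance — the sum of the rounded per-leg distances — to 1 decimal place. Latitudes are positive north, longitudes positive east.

Leg 1: φ1=1.1199743, φ2=0.3387405, Δφ=-0.7812338, Δλ=-1.3467257 rad; a=sin²(Δφ/2)+cosφ1·cosφ2·sin²(Δλ/2)=0.3047942578; c=2·atan2(√a, √(1-a))=1.169717822; dist=6371·c=7452.272 ≈ 7452.3 km; running total=7452.3 km
Leg 1 bearing: y=sinΔλ·cosφ2=-0.91959558, x=cosφ1·sinφ2-sinφ1·cosφ2·cosΔλ=-0.04385017; θ=atan2(y, x)=-92.7300° <0 so +360° → 267.2700° ≈ 267.3°
Leg 2: φ1=0.3387405, φ2=-0.6435256, Δφ=-0.9822661, Δλ=4.7801758 rad; a=sin²(Δφ/2)+cosφ1·cosφ2·sin²(Δλ/2)=0.5741392133; c=2·atan2(√a, √(1-a))=1.719623555; dist=6371·c=10955.722 ≈ 10955.7 km; running total=18408.0 km
Leg 2 bearing: y=sinΔλ·cosφ2=-0.79814803, x=cosφ1·sinφ2-sinφ1·cosφ2·cosΔλ=-0.58392913; θ=atan2(y, x)=-126.1894° <0 so +360° → 233.8106° ≈ 233.8°
Leg 3: φ1=-0.6435256, φ2=0.2571743, Δφ=0.9006998, Δλ=-3.3551965 rad; a=sin²(Δφ/2)+cosφ1·cosφ2·sin²(Δλ/2)=0.9543534951; c=2·atan2(√a, √(1-a))=2.710972355; dist=6371·c=17271.605 ≈ 17271.6 km; running total=35679.6 km
Leg 3 bearing: y=sinΔλ·cosφ2=0.20501164, x=cosφ1·sinφ2-sinφ1·cosφ2·cosΔλ=-0.36362320; θ=atan2(y, x)=150.5856° ≈ 150.6°
Leg 4: φ1=0.2571743, φ2=0.1130328, Δφ=-0.1441415, Δλ=0.3637755 rad; a=sin²(Δφ/2)+cosφ1·cosφ2·sin²(Δλ/2)=0.0366271246; c=2·atan2(√a, √(1-a))=0.385140252; dist=6371·c=2453.729 ≈ 2453.7 km; running total=38133.3 km
Leg 4 bearing: y=sinΔλ·cosφ2=0.35353464, x=cosφ1·sinφ2-sinφ1·cosφ2·cosΔλ=-0.12710456; θ=atan2(y, x)=109.7748° ≈ 109.8°

Leg 1: dist=7452.3 km, bearing=267.3°
Leg 2: dist=10955.7 km, bearing=233.8°
Leg 3: dist=17271.6 km, bearing=150.6°
Leg 4: dist=2453.7 km, bearing=109.8°
Total: 38133.3 km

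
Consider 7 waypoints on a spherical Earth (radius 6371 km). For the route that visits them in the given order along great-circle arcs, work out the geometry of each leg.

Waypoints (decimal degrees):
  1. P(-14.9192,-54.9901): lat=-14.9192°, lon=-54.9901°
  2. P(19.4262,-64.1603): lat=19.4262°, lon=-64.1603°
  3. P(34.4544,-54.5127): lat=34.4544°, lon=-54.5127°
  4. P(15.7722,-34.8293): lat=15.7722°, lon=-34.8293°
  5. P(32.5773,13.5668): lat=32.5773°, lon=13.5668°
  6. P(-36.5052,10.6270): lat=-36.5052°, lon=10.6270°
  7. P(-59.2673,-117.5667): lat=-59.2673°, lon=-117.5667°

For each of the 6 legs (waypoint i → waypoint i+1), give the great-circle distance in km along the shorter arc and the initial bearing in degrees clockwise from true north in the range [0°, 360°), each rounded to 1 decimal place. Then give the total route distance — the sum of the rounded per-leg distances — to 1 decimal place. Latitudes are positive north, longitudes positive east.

Leg 1: φ1=-0.2603892, φ2=0.3390512, Δφ=0.5994403, Δλ=-0.1600502 rad; a=sin²(Δφ/2)+cosφ1·cosφ2·sin²(Δλ/2)=0.0929976473; c=2·atan2(√a, √(1-a))=0.619782684; dist=6371·c=3948.635 ≈ 3948.6 km; running total=3948.6 km
Leg 1 bearing: y=sinΔλ·cosφ2=-0.15029505, x=cosφ1·sinφ2-sinφ1·cosφ2·cosΔλ=0.56107730; θ=atan2(y, x)=-14.9957° <0 so +360° → 345.0043° ≈ 345.0°
Leg 2: φ1=0.3390512, φ2=0.6013427, Δφ=0.2622916, Δλ=0.1683824 rad; a=sin²(Δφ/2)+cosφ1·cosφ2·sin²(Δλ/2)=0.0225998201; c=2·atan2(√a, √(1-a))=0.301808900; dist=6371·c=1922.825 ≈ 1922.8 km; running total=5871.4 km
Leg 2 bearing: y=sinΔλ·cosφ2=0.13818902, x=cosφ1·sinφ2-sinφ1·cosφ2·cosΔλ=0.26317307; θ=atan2(y, x)=27.7034° ≈ 27.7°
Leg 3: φ1=0.6013427, φ2=0.2752768, Δφ=-0.3260659, Δλ=0.3435401 rad; a=sin²(Δφ/2)+cosφ1·cosφ2·sin²(Δλ/2)=0.0495288275; c=2·atan2(√a, √(1-a))=0.448860076; dist=6371·c=2859.688 ≈ 2859.7 km; running total=8731.1 km
Leg 3 bearing: y=sinΔλ·cosφ2=0.32414111, x=cosφ1·sinφ2-sinφ1·cosφ2·cosΔλ=-0.28850552; θ=atan2(y, x)=131.6710° ≈ 131.7°
Leg 4: φ1=0.2752768, φ2=0.5685811, Δφ=0.2933043, Δλ=0.8446713 rad; a=sin²(Δφ/2)+cosφ1·cosφ2·sin²(Δλ/2)=0.1576002183; c=2·atan2(√a, √(1-a))=0.816467712; dist=6371·c=5201.716 ≈ 5201.7 km; running total=13932.8 km
Leg 4 bearing: y=sinΔλ·cosφ2=0.63010578, x=cosφ1·sinφ2-sinφ1·cosφ2·cosΔλ=0.36608231; θ=atan2(y, x)=59.8440° ≈ 59.8°
Leg 5: φ1=0.5685811, φ2=-0.6371359, Δφ=-1.2057171, Δλ=-0.0513092 rad; a=sin²(Δφ/2)+cosφ1·cosφ2·sin²(Δλ/2)=0.3219340376; c=2·atan2(√a, √(1-a))=1.206671193; dist=6371·c=7687.702 ≈ 7687.7 km; running total=21620.5 km
Leg 5 bearing: y=sinΔλ·cosφ2=-0.04122438, x=cosφ1·sinφ2-sinφ1·cosφ2·cosΔλ=-0.93352590; θ=atan2(y, x)=-177.4715° <0 so +360° → 182.5285° ≈ 182.5°
Leg 6: φ1=-0.6371359, φ2=-1.0344095, Δφ=-0.3972736, Δλ=-2.2374021 rad; a=sin²(Δφ/2)+cosφ1·cosφ2·sin²(Δλ/2)=0.3713196234; c=2·atan2(√a, √(1-a))=1.310506369; dist=6371·c=8349.236 ≈ 8349.2 km; running total=29969.7 km
Leg 6 bearing: y=sinΔλ·cosφ2=-0.40163400, x=cosφ1·sinφ2-sinφ1·cosφ2·cosΔλ=-0.87889452; θ=atan2(y, x)=-155.4407° <0 so +360° → 204.5593° ≈ 204.6°

Leg 1: dist=3948.6 km, bearing=345.0°
Leg 2: dist=1922.8 km, bearing=27.7°
Leg 3: dist=2859.7 km, bearing=131.7°
Leg 4: dist=5201.7 km, bearing=59.8°
Leg 5: dist=7687.7 km, bearing=182.5°
Leg 6: dist=8349.2 km, bearing=204.6°
Total: 29969.7 km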